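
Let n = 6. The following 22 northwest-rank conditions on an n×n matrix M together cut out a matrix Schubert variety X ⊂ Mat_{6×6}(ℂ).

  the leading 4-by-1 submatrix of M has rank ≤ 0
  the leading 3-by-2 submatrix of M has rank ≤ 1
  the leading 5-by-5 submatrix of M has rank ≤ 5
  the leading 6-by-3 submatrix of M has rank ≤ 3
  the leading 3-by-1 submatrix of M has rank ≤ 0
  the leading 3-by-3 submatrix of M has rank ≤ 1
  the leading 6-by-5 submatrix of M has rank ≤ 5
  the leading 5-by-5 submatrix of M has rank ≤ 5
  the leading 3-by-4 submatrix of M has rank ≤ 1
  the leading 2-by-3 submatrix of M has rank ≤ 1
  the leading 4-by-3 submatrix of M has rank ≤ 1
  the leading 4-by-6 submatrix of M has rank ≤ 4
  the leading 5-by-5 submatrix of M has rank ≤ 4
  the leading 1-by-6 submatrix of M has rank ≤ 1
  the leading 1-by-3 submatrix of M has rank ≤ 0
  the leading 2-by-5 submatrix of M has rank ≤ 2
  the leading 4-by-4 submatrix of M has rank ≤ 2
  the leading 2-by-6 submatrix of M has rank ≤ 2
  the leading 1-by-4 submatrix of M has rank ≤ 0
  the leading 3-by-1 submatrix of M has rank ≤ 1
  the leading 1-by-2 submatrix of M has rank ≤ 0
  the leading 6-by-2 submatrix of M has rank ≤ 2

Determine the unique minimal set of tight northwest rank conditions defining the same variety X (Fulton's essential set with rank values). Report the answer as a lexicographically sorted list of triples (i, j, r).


Propagating the 22 rank bounds to every northwest block:

  R[1]: 0 | 0 | 0 | 0 | 1 | 1
  R[2]: 0 | 1 | 1 | 1 | 2 | 2
  R[3]: 0 | 1 | 1 | 1 | 2 | 3
  R[4]: 0 | 1 | 1 | 2 | 3 | 4
  R[5]: 1 | 2 | 2 | 3 | 4 | 5
  R[6]: 1 | 2 | 3 | 4 | 5 | 6

so w = (5, 2, 6, 4, 1, 3).

|D(w)|=10, |Ess(w)|=4:

[(1, 4, 0), (3, 4, 1), (4, 1, 0), (4, 3, 1)]


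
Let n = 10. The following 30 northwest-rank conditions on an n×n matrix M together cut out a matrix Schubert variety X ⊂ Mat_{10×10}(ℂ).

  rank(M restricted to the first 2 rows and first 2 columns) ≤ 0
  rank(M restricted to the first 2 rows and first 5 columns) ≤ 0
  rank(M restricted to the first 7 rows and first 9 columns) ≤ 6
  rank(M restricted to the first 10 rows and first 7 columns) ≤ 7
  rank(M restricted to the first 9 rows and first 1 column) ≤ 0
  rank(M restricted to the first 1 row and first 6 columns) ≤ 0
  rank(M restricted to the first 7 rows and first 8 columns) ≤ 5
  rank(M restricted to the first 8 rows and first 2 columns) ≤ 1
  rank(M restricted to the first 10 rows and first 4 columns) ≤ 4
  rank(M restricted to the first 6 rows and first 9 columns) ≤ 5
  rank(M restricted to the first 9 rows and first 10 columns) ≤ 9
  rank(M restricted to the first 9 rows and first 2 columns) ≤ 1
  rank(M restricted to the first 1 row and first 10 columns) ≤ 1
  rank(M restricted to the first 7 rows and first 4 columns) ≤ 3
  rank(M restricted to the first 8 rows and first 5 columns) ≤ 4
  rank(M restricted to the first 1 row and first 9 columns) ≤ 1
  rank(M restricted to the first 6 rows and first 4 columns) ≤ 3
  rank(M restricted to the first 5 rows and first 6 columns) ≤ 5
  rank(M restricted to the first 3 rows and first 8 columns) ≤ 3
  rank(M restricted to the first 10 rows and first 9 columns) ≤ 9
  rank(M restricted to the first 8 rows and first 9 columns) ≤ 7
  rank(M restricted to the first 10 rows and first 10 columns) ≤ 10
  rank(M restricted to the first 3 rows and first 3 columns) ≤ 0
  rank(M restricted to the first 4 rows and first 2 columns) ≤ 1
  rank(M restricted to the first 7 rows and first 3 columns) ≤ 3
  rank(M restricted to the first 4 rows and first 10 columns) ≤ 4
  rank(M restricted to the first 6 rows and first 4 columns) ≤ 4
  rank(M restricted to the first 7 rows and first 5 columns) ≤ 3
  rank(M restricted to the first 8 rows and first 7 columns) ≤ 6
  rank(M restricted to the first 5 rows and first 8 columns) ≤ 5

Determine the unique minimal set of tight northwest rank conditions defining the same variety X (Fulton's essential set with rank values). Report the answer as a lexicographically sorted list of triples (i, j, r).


Recovering R(i,j) via the rank-extension bound from the 30 conditions:

  R[1]: 0 0 0 0 0 0 1 1 1 1
  R[2]: 0 0 0 0 0 1 2 2 2 2
  R[3]: 0 0 0 1 1 2 3 3 3 3
  R[4]: 0 1 1 2 2 3 4 4 4 4
  R[5]: 0 1 2 3 3 4 5 5 5 5
  R[6]: 0 1 2 3 3 4 5 5 5 6
  R[7]: 0 1 2 3 3 4 5 5 6 7
  R[8]: 0 1 2 3 4 5 6 6 7 8
  R[9]: 0 1 2 3 4 5 6 7 8 9
  R[10]: 1 2 3 4 5 6 7 8 9 10

giving w = (7, 6, 4, 2, 3, 10, 9, 5, 8, 1) via Δ²R.

ℓ(w)=25; the 7 essential cells (i,j,r):

[(1, 6, 0), (2, 5, 0), (3, 3, 0), (6, 9, 5), (7, 5, 3), (7, 8, 5), (9, 1, 0)]


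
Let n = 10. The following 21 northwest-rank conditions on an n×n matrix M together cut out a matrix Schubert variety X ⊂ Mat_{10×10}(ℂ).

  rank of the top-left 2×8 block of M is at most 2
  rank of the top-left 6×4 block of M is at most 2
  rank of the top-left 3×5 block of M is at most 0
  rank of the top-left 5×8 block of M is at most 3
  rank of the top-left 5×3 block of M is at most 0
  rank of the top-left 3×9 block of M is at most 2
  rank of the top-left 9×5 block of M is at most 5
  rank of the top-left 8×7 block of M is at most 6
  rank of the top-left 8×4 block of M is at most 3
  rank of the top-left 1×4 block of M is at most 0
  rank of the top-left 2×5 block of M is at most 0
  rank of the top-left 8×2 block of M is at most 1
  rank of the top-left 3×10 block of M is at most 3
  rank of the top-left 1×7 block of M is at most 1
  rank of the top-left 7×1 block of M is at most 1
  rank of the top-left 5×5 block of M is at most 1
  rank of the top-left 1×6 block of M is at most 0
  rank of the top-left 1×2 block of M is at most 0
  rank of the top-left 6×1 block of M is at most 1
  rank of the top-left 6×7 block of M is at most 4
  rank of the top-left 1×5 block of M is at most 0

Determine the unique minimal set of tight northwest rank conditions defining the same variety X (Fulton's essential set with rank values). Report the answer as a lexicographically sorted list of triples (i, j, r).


Reconstructing r_w from the 21 given conditions:

  0 | 0 | 0 | 0 | 0 | 0 | 1 | 1 | 1 | 1
  0 | 0 | 0 | 0 | 0 | 1 | 2 | 2 | 2 | 2
  0 | 0 | 0 | 0 | 0 | 1 | 2 | 2 | 2 | 3
  0 | 0 | 0 | 1 | 1 | 2 | 3 | 3 | 3 | 4
  0 | 0 | 0 | 1 | 1 | 2 | 3 | 3 | 4 | 5
  1 | 1 | 1 | 2 | 2 | 3 | 4 | 4 | 5 | 6
  1 | 1 | 2 | 3 | 3 | 4 | 5 | 5 | 6 | 7
  1 | 1 | 2 | 3 | 4 | 5 | 6 | 6 | 7 | 8
  1 | 2 | 3 | 4 | 5 | 6 | 7 | 7 | 8 | 9
  1 | 2 | 3 | 4 | 5 | 6 | 7 | 8 | 9 | 10

second differences of R give the permutation w = (7, 6, 10, 4, 9, 1, 3, 5, 2, 8).

|D(w)|=28, |Ess(w)|=7:

[(1, 6, 0), (3, 5, 0), (3, 9, 2), (5, 3, 0), (5, 5, 1), (5, 8, 3), (8, 2, 1)]


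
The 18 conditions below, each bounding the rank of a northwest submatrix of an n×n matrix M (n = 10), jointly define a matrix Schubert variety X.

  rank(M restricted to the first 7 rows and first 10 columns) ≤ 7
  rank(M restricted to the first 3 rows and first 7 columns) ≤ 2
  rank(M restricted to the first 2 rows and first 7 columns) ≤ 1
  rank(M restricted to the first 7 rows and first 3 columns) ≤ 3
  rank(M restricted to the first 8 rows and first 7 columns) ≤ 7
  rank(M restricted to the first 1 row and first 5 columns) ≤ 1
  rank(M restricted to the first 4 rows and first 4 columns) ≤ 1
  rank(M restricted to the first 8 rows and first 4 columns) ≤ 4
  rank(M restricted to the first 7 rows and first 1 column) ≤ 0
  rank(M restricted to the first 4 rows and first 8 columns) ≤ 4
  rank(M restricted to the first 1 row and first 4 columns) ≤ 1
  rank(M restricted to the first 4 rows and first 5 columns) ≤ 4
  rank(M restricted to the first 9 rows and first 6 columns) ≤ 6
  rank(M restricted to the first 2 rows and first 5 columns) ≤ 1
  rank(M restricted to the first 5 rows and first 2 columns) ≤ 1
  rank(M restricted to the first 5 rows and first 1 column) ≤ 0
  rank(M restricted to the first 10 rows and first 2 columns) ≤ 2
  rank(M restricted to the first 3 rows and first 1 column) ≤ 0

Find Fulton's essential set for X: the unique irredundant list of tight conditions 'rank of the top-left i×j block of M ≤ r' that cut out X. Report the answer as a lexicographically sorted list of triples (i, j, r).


Propagating the 18 rank bounds to every northwest block:

  i=1: 0  1  1  1  1  1  1  1  1  1
  i=2: 0  1  1  1  1  1  1  2  2  2
  i=3: 0  1  1  1  2  2  2  3  3  3
  i=4: 0  1  1  1  2  3  3  4  4  4
  i=5: 0  1  2  2  3  4  4  5  5  5
  i=6: 0  1  2  3  4  5  5  6  6  6
  i=7: 0  1  2  3  4  5  6  7  7  7
  i=8: 1  2  3  4  5  6  7  8  8  8
  i=9: 1  2  3  4  5  6  7  8  9  9
  i=10: 1  2  3  4  5  6  7  8  9  10

hence w(1..10) = (2, 8, 5, 6, 3, 4, 7, 1, 9, 10).

Fulton essential set (3 of the 16 Rothe cells):

[(2, 7, 1), (4, 4, 1), (7, 1, 0)]


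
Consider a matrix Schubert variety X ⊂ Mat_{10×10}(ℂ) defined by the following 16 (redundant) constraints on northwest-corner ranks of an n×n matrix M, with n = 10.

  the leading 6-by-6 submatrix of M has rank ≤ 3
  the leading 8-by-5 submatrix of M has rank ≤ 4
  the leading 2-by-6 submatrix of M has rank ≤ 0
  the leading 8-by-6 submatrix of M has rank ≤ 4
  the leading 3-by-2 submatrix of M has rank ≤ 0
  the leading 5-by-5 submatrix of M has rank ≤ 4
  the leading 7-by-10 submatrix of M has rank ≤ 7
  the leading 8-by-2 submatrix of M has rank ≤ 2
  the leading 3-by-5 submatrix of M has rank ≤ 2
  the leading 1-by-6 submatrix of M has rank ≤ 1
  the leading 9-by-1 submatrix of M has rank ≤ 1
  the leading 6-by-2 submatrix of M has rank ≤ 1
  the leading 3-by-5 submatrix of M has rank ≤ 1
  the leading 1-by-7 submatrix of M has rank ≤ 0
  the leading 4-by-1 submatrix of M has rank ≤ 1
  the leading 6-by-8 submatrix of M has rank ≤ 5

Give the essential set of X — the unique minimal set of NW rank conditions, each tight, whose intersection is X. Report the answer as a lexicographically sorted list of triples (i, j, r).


Recovering R(i,j) via the rank-extension bound from the 16 conditions:

  R[1]: 0, 0, 0, 0, 0, 0, 0, 1, 1, 1
  R[2]: 0, 0, 0, 0, 0, 0, 1, 2, 2, 2
  R[3]: 0, 0, 1, 1, 1, 1, 2, 3, 3, 3
  R[4]: 1, 1, 2, 2, 2, 2, 3, 4, 4, 4
  R[5]: 1, 1, 2, 3, 3, 3, 4, 5, 5, 5
  R[6]: 1, 1, 2, 3, 3, 3, 4, 5, 6, 6
  R[7]: 1, 2, 3, 4, 4, 4, 5, 6, 7, 7
  R[8]: 1, 2, 3, 4, 4, 4, 5, 6, 7, 8
  R[9]: 1, 2, 3, 4, 5, 5, 6, 7, 8, 9
  R[10]: 1, 2, 3, 4, 5, 6, 7, 8, 9, 10

hence w(1..10) = (8, 7, 3, 1, 4, 9, 2, 10, 5, 6).

6 SE-corners of the 21-cell Rothe diagram give Ess(w):

[(1, 7, 0), (2, 6, 0), (3, 2, 0), (6, 2, 1), (6, 6, 3), (8, 6, 4)]


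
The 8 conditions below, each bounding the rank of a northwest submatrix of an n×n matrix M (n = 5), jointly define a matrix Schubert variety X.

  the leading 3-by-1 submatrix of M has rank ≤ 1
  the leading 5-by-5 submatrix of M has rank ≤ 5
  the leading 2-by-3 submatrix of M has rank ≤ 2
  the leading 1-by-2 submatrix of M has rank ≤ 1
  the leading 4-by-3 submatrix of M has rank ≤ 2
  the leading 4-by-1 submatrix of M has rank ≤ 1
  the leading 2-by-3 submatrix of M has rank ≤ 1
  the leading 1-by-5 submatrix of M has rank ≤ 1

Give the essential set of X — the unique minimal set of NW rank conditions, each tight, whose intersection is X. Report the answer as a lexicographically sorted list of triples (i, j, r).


Recovering R(i,j) via the rank-extension bound from the 8 conditions:

  1 1 1 1 1
  1 1 1 2 2
  1 2 2 3 3
  1 2 2 3 4
  1 2 3 4 5

reading off 1-entries of Δ²R: w = (1, 4, 2, 5, 3).

ℓ(w)=3; the 2 essential cells (i,j,r):

[(2, 3, 1), (4, 3, 2)]


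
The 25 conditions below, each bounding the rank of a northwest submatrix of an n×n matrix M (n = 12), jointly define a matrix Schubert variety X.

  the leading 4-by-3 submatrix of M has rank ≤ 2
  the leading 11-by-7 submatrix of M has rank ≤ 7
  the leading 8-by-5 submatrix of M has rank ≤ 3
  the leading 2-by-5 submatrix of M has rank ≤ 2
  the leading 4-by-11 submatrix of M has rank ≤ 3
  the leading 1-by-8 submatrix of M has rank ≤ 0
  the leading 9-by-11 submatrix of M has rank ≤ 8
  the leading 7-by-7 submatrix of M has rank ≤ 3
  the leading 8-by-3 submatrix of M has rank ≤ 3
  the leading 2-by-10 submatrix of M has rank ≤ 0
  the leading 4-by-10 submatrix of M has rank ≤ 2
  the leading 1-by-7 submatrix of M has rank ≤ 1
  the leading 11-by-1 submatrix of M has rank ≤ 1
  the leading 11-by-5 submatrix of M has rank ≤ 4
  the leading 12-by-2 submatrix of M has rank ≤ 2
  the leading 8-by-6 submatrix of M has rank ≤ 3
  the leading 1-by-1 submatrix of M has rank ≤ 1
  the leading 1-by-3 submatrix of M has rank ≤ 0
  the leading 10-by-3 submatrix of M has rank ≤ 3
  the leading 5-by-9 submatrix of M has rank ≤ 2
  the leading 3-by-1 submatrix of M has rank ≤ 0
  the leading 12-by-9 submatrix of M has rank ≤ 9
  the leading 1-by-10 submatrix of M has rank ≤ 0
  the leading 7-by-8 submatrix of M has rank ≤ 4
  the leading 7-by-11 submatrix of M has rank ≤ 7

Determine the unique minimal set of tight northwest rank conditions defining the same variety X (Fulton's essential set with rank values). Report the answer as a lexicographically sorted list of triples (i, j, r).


Propagating the 25 rank bounds to every northwest block:

  i=1: 0, 0, 0, 0, 0, 0, 0, 0, 0, 0, 1, 1
  i=2: 0, 0, 0, 0, 0, 0, 0, 0, 0, 0, 1, 2
  i=3: 0, 1, 1, 1, 1, 1, 1, 1, 1, 1, 2, 3
  i=4: 1, 2, 2, 2, 2, 2, 2, 2, 2, 2, 3, 4
  i=5: 1, 2, 2, 2, 2, 2, 2, 2, 2, 3, 4, 5
  i=6: 1, 2, 3, 3, 3, 3, 3, 3, 3, 4, 5, 6
  i=7: 1, 2, 3, 3, 3, 3, 3, 4, 4, 5, 6, 7
  i=8: 1, 2, 3, 3, 3, 3, 4, 5, 5, 6, 7, 8
  i=9: 1, 2, 3, 4, 4, 4, 5, 6, 6, 7, 8, 9
  i=10: 1, 2, 3, 4, 4, 5, 6, 7, 7, 8, 9, 10
  i=11: 1, 2, 3, 4, 4, 5, 6, 7, 8, 9, 10, 11
  i=12: 1, 2, 3, 4, 5, 6, 7, 8, 9, 10, 11, 12

second differences of R give the permutation w = (11, 12, 2, 1, 10, 3, 8, 7, 4, 6, 9, 5).

|D(w)|=37, |Ess(w)|=6:

[(2, 10, 0), (3, 1, 0), (5, 9, 2), (7, 7, 3), (8, 6, 3), (11, 5, 4)]


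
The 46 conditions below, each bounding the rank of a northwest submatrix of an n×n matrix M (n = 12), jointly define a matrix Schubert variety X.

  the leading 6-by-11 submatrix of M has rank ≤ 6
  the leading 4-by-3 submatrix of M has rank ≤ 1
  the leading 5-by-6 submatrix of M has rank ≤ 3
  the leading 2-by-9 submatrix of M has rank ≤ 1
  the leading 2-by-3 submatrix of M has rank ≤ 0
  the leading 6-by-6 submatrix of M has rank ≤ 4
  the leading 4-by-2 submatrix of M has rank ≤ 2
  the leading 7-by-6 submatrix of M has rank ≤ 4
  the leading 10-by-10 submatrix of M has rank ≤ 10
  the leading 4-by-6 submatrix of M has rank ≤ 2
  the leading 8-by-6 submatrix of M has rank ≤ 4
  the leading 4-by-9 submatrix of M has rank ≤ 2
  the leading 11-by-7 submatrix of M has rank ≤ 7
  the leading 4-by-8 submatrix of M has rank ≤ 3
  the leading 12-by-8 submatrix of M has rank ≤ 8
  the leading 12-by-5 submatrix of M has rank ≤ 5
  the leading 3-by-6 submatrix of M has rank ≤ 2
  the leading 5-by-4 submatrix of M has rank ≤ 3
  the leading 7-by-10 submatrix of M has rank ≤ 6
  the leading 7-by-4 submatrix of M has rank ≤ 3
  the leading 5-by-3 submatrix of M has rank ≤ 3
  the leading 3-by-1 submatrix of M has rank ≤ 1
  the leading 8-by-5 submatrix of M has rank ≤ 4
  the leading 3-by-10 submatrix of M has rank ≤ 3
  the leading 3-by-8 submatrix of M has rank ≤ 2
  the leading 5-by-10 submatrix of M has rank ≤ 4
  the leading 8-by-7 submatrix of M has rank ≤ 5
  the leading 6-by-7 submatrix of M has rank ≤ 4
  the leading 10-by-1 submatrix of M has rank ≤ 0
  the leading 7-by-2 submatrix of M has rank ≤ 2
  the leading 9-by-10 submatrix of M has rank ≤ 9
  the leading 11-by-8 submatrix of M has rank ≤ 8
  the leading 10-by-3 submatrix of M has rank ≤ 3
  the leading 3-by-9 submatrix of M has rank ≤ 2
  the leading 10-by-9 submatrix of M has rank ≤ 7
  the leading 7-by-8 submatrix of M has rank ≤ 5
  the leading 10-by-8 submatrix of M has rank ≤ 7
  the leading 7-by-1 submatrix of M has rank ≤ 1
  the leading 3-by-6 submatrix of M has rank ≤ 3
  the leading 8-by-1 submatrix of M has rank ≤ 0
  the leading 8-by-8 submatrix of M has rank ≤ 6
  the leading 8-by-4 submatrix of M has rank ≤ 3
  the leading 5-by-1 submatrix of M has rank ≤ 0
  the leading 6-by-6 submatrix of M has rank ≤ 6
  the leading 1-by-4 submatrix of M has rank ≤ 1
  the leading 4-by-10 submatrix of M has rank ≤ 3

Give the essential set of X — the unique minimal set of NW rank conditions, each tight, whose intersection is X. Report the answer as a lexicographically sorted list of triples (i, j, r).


Computing R[i][j] = min implied NW-rank bound (n=12, 46 conditions):

  i=1: 0  0  0  1  1  1  1  1  1  1  1  1
  i=2: 0  0  0  1  1  1  1  1  1  2  2  2
  i=3: 0  1  1  2  2  2  2  2  2  3  3  3
  i=4: 0  1  1  2  2  2  2  2  2  3  4  4
  i=5: 0  1  2  3  3  3  3  3  3  4  5  5
  i=6: 0  1  2  3  4  4  4  4  4  5  6  6
  i=7: 0  1  2  3  4  4  5  5  5  6  7  7
  i=8: 0  1  2  3  4  4  5  6  6  7  8  8
  i=9: 0  1  2  3  4  5  6  7  7  8  9  9
  i=10: 0  1  2  3  4  5  6  7  7  8  9  10
  i=11: 1  2  3  4  5  6  7  8  8  9  10  11
  i=12: 1  2  3  4  5  6  7  8  9  10  11  12

reading off 1-entries of Δ²R: w = (4, 10, 2, 11, 3, 5, 7, 8, 6, 12, 1, 9).

Fulton essential set (7 of the 28 Rothe cells):

[(2, 3, 0), (2, 9, 1), (4, 3, 1), (4, 9, 2), (8, 6, 4), (10, 1, 0), (10, 9, 7)]


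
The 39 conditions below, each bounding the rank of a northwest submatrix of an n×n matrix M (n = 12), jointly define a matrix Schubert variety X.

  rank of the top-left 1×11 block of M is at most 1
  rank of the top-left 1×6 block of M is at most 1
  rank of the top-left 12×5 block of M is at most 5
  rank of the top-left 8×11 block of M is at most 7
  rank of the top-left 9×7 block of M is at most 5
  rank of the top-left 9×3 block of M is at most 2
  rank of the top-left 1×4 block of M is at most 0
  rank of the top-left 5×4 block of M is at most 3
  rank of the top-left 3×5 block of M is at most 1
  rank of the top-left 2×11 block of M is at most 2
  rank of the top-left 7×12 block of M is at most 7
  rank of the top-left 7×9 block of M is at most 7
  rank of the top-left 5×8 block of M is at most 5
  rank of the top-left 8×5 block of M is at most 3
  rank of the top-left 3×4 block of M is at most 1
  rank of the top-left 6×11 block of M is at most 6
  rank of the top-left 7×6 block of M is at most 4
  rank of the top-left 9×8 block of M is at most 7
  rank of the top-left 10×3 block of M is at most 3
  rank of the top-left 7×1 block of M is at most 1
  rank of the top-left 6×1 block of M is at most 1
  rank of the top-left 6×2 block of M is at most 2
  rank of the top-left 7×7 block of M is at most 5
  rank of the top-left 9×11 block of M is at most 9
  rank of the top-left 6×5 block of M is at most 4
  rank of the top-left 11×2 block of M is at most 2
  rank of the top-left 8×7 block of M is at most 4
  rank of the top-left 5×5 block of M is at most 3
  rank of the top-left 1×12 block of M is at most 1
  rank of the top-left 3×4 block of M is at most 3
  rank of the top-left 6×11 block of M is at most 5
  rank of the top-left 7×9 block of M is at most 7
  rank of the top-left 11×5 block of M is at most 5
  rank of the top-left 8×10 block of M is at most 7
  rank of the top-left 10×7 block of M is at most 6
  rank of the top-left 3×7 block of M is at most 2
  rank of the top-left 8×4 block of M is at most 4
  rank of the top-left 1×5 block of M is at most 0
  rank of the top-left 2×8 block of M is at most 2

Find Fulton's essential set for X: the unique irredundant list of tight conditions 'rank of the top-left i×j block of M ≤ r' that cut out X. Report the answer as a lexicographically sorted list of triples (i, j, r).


Propagating the 39 rank bounds to every northwest block:

  row 1: 0 | 0 | 0 | 0 | 0 | 1 | 1 | 1 | 1 | 1 | 1 | 1
  row 2: 1 | 1 | 1 | 1 | 1 | 2 | 2 | 2 | 2 | 2 | 2 | 2
  row 3: 1 | 1 | 1 | 1 | 1 | 2 | 2 | 3 | 3 | 3 | 3 | 3
  row 4: 1 | 2 | 2 | 2 | 2 | 3 | 3 | 4 | 4 | 4 | 4 | 4
  row 5: 1 | 2 | 2 | 3 | 3 | 4 | 4 | 5 | 5 | 5 | 5 | 5
  row 6: 1 | 2 | 2 | 3 | 3 | 4 | 4 | 5 | 5 | 5 | 5 | 6
  row 7: 1 | 2 | 2 | 3 | 3 | 4 | 4 | 5 | 6 | 6 | 6 | 7
  row 8: 1 | 2 | 2 | 3 | 3 | 4 | 4 | 5 | 6 | 7 | 7 | 8
  row 9: 1 | 2 | 2 | 3 | 4 | 5 | 5 | 6 | 7 | 8 | 8 | 9
  row 10: 1 | 2 | 3 | 4 | 5 | 6 | 6 | 7 | 8 | 9 | 9 | 10
  row 11: 1 | 2 | 3 | 4 | 5 | 6 | 7 | 8 | 9 | 10 | 10 | 11
  row 12: 1 | 2 | 3 | 4 | 5 | 6 | 7 | 8 | 9 | 10 | 11 | 12

hence w(1..12) = (6, 1, 8, 2, 4, 12, 9, 10, 5, 3, 7, 11).

D(w) has 24 cells with 7 SE-corners; essential set:

[(1, 5, 0), (3, 5, 1), (3, 7, 2), (6, 11, 5), (8, 5, 3), (8, 7, 4), (9, 3, 2)]


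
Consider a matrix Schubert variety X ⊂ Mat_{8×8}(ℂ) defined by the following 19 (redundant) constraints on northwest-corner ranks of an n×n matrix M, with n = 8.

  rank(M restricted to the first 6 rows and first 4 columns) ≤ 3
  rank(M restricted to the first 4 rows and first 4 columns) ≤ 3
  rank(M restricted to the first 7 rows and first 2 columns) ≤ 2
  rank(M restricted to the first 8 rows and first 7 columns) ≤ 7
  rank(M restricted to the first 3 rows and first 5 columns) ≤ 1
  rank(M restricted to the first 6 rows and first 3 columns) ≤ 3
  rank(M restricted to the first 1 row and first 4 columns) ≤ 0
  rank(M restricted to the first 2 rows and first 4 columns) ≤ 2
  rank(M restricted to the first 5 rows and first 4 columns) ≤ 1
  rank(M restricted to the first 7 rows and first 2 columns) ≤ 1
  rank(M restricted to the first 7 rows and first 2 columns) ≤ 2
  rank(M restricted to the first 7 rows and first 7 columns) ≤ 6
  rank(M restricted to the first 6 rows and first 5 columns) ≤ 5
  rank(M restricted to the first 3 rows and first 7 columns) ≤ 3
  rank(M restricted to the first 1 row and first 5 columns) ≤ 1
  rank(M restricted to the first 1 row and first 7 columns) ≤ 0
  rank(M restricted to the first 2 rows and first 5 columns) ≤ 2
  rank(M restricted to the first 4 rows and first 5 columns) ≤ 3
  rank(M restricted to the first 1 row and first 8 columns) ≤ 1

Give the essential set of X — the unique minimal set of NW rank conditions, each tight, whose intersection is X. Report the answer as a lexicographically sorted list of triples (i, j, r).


The tightest implied rank at each (i,j), from the 19 conditions:

  R[1]: 0, 0, 0, 0, 0, 0, 0, 1
  R[2]: 1, 1, 1, 1, 1, 1, 1, 2
  R[3]: 1, 1, 1, 1, 1, 2, 2, 3
  R[4]: 1, 1, 1, 1, 2, 3, 3, 4
  R[5]: 1, 1, 1, 1, 2, 3, 4, 5
  R[6]: 1, 1, 2, 2, 3, 4, 5, 6
  R[7]: 1, 1, 2, 3, 4, 5, 6, 7
  R[8]: 1, 2, 3, 4, 5, 6, 7, 8

hence w(1..8) = (8, 1, 6, 5, 7, 3, 4, 2).

ℓ(w)=19; the 4 essential cells (i,j,r):

[(1, 7, 0), (3, 5, 1), (5, 4, 1), (7, 2, 1)]


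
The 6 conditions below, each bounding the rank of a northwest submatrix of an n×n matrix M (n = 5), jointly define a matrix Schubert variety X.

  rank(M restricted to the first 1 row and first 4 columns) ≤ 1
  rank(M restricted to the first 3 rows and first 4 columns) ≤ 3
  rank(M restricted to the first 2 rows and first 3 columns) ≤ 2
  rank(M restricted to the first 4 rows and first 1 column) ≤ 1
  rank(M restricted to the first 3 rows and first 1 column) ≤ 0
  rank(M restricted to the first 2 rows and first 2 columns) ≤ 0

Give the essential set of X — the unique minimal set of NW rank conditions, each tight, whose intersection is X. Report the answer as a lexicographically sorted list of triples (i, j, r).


The tightest implied rank at each (i,j), from the 6 conditions:

  0, 0, 1, 1, 1
  0, 0, 1, 2, 2
  0, 1, 2, 3, 3
  1, 2, 3, 4, 4
  1, 2, 3, 4, 5

second differences of R give the permutation w = (3, 4, 2, 1, 5).

D(w) has 5 cells with 2 SE-corners; essential set:

[(2, 2, 0), (3, 1, 0)]


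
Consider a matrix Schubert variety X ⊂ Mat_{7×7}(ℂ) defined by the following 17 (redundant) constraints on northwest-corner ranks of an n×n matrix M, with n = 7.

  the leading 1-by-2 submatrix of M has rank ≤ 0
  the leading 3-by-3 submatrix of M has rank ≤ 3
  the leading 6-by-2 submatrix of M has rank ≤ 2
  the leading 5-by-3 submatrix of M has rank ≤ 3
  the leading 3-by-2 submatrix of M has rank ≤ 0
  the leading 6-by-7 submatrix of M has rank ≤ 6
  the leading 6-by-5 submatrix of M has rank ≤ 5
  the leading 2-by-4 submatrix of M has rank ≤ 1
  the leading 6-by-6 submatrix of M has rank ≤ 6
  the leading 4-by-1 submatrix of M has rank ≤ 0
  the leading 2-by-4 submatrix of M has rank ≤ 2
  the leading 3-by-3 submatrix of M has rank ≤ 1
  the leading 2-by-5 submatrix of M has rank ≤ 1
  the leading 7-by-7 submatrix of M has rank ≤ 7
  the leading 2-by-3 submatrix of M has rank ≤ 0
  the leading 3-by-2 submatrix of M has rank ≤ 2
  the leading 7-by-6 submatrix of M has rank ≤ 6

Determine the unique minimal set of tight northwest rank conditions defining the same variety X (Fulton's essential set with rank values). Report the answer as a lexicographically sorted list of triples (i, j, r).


Recovering R(i,j) via the rank-extension bound from the 17 conditions:

  R[1]: 0  0  0  1  1  1  1
  R[2]: 0  0  0  1  1  2  2
  R[3]: 0  0  1  2  2  3  3
  R[4]: 0  1  2  3  3  4  4
  R[5]: 1  2  3  4  4  5  5
  R[6]: 1  2  3  4  5  6  6
  R[7]: 1  2  3  4  5  6  7

so w = (4, 6, 3, 2, 1, 5, 7).

D(w) has 10 cells with 4 SE-corners; essential set:

[(2, 3, 0), (2, 5, 1), (3, 2, 0), (4, 1, 0)]


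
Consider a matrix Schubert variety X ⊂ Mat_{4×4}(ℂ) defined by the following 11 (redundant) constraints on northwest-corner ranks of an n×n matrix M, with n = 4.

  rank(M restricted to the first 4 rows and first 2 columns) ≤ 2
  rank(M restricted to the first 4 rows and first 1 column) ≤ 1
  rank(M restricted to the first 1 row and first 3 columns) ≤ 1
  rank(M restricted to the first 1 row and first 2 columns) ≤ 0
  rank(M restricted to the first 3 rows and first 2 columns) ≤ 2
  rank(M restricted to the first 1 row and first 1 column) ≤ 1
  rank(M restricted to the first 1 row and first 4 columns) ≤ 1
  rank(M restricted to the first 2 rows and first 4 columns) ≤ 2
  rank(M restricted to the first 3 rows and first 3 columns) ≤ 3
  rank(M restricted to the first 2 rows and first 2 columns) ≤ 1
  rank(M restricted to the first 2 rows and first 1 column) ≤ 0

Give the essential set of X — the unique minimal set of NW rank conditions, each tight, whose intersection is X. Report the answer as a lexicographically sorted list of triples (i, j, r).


The tightest implied rank at each (i,j), from the 11 conditions:

  row 1: 0  0  1  1
  row 2: 0  1  2  2
  row 3: 1  2  3  3
  row 4: 1  2  3  4

reading off 1-entries of Δ²R: w = (3, 2, 1, 4).

|D(w)|=3, |Ess(w)|=2:

[(1, 2, 0), (2, 1, 0)]


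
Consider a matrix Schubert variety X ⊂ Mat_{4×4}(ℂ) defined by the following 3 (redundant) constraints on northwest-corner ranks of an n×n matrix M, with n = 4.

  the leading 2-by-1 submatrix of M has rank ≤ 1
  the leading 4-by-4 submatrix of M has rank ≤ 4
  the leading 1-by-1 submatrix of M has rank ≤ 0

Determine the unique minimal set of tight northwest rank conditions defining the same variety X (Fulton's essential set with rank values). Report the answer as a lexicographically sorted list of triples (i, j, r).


Recovering R(i,j) via the rank-extension bound from the 3 conditions:

  i=1: 0  1  1  1
  i=2: 1  2  2  2
  i=3: 1  2  3  3
  i=4: 1  2  3  4

reading off 1-entries of Δ²R: w = (2, 1, 3, 4).

Rothe diagram D(w) (1 cell), 1 SE-corner (essential condition):

[(1, 1, 0)]


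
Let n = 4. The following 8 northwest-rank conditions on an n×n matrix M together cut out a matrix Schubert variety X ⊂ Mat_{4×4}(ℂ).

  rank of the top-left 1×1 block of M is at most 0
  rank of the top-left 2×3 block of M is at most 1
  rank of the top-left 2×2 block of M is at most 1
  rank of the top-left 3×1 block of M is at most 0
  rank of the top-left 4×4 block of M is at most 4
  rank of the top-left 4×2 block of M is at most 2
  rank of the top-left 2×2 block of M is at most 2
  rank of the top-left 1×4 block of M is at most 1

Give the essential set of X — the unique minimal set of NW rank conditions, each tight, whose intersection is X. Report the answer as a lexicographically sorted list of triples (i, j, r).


Propagating the 8 rank bounds to every northwest block:

  0, 1, 1, 1
  0, 1, 1, 2
  0, 1, 2, 3
  1, 2, 3, 4

second differences of R give the permutation w = (2, 4, 3, 1).

2 SE-corners of the 4-cell Rothe diagram give Ess(w):

[(2, 3, 1), (3, 1, 0)]


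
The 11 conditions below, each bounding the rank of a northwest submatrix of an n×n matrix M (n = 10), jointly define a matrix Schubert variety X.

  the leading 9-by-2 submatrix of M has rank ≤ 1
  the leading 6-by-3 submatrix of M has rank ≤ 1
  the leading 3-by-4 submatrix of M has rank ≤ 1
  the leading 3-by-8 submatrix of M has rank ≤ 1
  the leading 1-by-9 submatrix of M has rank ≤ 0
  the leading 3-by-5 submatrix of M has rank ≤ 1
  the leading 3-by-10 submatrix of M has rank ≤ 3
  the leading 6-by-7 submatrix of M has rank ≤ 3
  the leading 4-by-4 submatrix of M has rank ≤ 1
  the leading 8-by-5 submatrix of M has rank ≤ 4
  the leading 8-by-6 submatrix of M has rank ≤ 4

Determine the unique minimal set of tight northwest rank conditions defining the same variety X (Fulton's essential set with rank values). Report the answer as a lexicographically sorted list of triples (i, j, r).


Rank table r_w(10×10) implied by the 11 constraints:

  R[1]: 0 | 0 | 0 | 0 | 0 | 0 | 0 | 0 | 0 | 1
  R[2]: 1 | 1 | 1 | 1 | 1 | 1 | 1 | 1 | 1 | 2
  R[3]: 1 | 1 | 1 | 1 | 1 | 1 | 1 | 1 | 2 | 3
  R[4]: 1 | 1 | 1 | 1 | 2 | 2 | 2 | 2 | 3 | 4
  R[5]: 1 | 1 | 1 | 2 | 3 | 3 | 3 | 3 | 4 | 5
  R[6]: 1 | 1 | 1 | 2 | 3 | 3 | 3 | 4 | 5 | 6
  R[7]: 1 | 1 | 2 | 3 | 4 | 4 | 4 | 5 | 6 | 7
  R[8]: 1 | 1 | 2 | 3 | 4 | 4 | 5 | 6 | 7 | 8
  R[9]: 1 | 1 | 2 | 3 | 4 | 5 | 6 | 7 | 8 | 9
  R[10]: 1 | 2 | 3 | 4 | 5 | 6 | 7 | 8 | 9 | 10

giving w = (10, 1, 9, 5, 4, 8, 3, 7, 6, 2) via Δ²R.

ℓ(w)=29; the 7 essential cells (i,j,r):

[(1, 9, 0), (3, 8, 1), (4, 4, 1), (6, 3, 1), (6, 7, 3), (8, 6, 4), (9, 2, 1)]


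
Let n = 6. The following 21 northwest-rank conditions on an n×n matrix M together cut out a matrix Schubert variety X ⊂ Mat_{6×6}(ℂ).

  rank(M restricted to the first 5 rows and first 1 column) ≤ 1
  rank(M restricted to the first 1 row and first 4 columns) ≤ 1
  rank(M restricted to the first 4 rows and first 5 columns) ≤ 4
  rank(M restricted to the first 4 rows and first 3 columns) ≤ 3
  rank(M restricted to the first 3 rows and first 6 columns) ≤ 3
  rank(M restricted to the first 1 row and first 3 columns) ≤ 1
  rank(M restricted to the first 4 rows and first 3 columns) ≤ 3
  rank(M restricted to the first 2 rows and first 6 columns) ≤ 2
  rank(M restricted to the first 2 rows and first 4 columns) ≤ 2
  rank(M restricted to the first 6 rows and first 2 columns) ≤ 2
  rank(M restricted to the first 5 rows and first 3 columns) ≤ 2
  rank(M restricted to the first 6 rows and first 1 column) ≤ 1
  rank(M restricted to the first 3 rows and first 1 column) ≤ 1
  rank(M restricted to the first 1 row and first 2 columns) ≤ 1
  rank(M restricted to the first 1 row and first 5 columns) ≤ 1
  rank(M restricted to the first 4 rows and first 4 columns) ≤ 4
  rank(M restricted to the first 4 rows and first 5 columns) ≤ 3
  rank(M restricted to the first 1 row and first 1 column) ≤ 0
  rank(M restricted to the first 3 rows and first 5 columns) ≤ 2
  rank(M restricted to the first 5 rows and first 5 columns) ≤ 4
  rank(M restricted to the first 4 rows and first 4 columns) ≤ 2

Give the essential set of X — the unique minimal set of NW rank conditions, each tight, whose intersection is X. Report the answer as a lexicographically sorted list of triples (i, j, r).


Computing R[i][j] = min implied NW-rank bound (n=6, 21 conditions):

  i=1: 0, 1, 1, 1, 1, 1
  i=2: 1, 2, 2, 2, 2, 2
  i=3: 1, 2, 2, 2, 2, 3
  i=4: 1, 2, 2, 2, 3, 4
  i=5: 1, 2, 2, 3, 4, 5
  i=6: 1, 2, 3, 4, 5, 6

so w = (2, 1, 6, 5, 4, 3).

|D(w)|=7, |Ess(w)|=4:

[(1, 1, 0), (3, 5, 2), (4, 4, 2), (5, 3, 2)]


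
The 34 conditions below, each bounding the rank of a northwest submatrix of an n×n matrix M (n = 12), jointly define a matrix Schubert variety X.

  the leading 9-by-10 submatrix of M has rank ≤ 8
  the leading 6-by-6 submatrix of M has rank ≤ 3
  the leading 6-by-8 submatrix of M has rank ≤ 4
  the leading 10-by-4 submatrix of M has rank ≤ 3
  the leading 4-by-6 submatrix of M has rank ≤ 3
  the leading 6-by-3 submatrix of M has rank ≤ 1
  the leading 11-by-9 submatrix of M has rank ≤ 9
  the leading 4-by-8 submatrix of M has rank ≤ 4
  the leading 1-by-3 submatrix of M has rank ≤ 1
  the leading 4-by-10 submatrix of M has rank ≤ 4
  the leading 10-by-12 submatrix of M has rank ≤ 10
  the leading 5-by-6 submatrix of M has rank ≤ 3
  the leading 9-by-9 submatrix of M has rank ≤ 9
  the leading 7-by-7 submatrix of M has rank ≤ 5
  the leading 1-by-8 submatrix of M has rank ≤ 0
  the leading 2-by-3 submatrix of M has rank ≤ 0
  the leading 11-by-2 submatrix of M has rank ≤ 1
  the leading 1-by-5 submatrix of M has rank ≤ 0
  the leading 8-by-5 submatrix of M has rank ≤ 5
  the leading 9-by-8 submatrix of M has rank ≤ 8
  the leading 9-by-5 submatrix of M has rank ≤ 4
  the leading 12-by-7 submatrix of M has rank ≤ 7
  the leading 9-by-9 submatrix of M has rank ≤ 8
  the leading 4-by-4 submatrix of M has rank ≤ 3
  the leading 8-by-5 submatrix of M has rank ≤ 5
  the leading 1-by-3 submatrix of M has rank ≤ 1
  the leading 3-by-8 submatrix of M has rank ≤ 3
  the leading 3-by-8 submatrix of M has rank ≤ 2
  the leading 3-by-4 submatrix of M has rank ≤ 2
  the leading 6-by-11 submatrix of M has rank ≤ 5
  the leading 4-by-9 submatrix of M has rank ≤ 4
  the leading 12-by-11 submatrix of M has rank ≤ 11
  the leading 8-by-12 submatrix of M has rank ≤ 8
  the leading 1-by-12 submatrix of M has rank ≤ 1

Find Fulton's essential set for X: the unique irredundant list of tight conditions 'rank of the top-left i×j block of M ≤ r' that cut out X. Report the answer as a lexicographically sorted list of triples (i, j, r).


Computing R[i][j] = min implied NW-rank bound (n=12, 34 conditions):

  row 1: 0, 0, 0, 0, 0, 0, 0, 0, 1, 1, 1, 1
  row 2: 0, 0, 0, 1, 1, 1, 1, 1, 2, 2, 2, 2
  row 3: 1, 1, 1, 2, 2, 2, 2, 2, 3, 3, 3, 3
  row 4: 1, 1, 1, 2, 3, 3, 3, 3, 4, 4, 4, 4
  row 5: 1, 1, 1, 2, 3, 3, 4, 4, 5, 5, 5, 5
  row 6: 1, 1, 1, 2, 3, 3, 4, 4, 5, 5, 5, 6
  row 7: 1, 1, 2, 3, 4, 4, 5, 5, 6, 6, 6, 7
  row 8: 1, 1, 2, 3, 4, 5, 6, 6, 7, 7, 7, 8
  row 9: 1, 1, 2, 3, 4, 5, 6, 7, 8, 8, 8, 9
  row 10: 1, 1, 2, 3, 4, 5, 6, 7, 8, 9, 9, 10
  row 11: 1, 1, 2, 3, 4, 5, 6, 7, 8, 9, 10, 11
  row 12: 1, 2, 3, 4, 5, 6, 7, 8, 9, 10, 11, 12

giving w = (9, 4, 1, 5, 7, 12, 3, 6, 8, 10, 11, 2) via Δ²R.

7 SE-corners of the 27-cell Rothe diagram give Ess(w):

[(1, 8, 0), (2, 3, 0), (6, 3, 1), (6, 6, 3), (6, 8, 4), (6, 11, 5), (11, 2, 1)]


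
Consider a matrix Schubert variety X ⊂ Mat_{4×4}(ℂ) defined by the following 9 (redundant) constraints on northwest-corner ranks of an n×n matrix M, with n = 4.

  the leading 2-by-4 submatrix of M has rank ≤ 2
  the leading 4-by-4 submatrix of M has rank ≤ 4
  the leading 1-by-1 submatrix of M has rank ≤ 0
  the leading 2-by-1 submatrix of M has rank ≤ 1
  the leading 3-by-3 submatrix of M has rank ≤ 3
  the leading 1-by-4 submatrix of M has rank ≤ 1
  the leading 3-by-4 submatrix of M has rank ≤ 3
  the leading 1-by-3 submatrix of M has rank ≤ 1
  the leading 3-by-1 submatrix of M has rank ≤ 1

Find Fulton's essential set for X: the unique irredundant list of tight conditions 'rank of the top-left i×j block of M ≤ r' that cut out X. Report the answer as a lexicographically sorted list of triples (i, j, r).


The tightest implied rank at each (i,j), from the 9 conditions:

  R[1]: 0  1  1  1
  R[2]: 1  2  2  2
  R[3]: 1  2  3  3
  R[4]: 1  2  3  4

giving w = (2, 1, 3, 4) via Δ²R.

Rothe diagram D(w) (1 cell), 1 SE-corner (essential condition):

[(1, 1, 0)]


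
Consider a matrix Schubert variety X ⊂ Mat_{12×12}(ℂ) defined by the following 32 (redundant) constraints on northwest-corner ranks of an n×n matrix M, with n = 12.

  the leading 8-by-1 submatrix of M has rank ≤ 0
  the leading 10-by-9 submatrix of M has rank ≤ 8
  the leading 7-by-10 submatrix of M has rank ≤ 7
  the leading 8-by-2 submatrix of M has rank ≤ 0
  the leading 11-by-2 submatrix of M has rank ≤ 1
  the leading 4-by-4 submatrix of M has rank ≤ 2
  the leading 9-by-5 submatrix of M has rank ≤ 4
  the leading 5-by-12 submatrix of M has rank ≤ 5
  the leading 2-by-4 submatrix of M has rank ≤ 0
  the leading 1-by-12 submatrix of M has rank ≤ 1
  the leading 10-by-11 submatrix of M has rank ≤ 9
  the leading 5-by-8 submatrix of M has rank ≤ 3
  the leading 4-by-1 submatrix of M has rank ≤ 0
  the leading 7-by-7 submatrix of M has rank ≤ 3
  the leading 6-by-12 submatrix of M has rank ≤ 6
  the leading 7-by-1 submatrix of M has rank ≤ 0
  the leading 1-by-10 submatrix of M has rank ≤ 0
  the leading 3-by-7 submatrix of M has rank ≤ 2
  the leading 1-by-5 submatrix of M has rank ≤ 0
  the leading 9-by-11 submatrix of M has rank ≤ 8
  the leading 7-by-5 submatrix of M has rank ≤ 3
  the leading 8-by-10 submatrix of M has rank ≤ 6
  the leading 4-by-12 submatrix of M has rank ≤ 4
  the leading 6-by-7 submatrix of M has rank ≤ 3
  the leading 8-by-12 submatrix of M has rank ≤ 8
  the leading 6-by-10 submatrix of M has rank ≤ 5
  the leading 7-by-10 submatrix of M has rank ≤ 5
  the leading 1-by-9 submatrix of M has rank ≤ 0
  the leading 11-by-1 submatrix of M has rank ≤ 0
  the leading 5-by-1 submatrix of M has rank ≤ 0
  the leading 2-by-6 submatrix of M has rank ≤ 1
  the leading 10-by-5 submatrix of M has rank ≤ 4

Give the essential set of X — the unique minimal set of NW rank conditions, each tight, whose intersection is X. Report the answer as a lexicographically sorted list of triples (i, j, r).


Recovering R(i,j) via the rank-extension bound from the 32 conditions:

  0 | 0 | 0 | 0 | 0 | 0 | 0 | 0 | 0 | 0 | 1 | 1
  0 | 0 | 0 | 0 | 1 | 1 | 1 | 1 | 1 | 1 | 2 | 2
  0 | 0 | 1 | 1 | 2 | 2 | 2 | 2 | 2 | 2 | 3 | 3
  0 | 0 | 1 | 2 | 3 | 3 | 3 | 3 | 3 | 3 | 4 | 4
  0 | 0 | 1 | 2 | 3 | 3 | 3 | 3 | 4 | 4 | 5 | 5
  0 | 0 | 1 | 2 | 3 | 3 | 3 | 4 | 5 | 5 | 6 | 6
  0 | 0 | 1 | 2 | 3 | 3 | 3 | 4 | 5 | 5 | 6 | 7
  0 | 0 | 1 | 2 | 3 | 4 | 4 | 5 | 6 | 6 | 7 | 8
  0 | 1 | 2 | 3 | 4 | 5 | 5 | 6 | 7 | 7 | 8 | 9
  0 | 1 | 2 | 3 | 4 | 5 | 6 | 7 | 8 | 8 | 9 | 10
  0 | 1 | 2 | 3 | 4 | 5 | 6 | 7 | 8 | 9 | 10 | 11
  1 | 2 | 3 | 4 | 5 | 6 | 7 | 8 | 9 | 10 | 11 | 12

hence w(1..12) = (11, 5, 3, 4, 9, 8, 12, 6, 2, 7, 10, 1).

D(w) has 37 cells with 7 SE-corners; essential set:

[(1, 10, 0), (2, 4, 0), (5, 8, 3), (7, 7, 3), (7, 10, 5), (8, 2, 0), (11, 1, 0)]


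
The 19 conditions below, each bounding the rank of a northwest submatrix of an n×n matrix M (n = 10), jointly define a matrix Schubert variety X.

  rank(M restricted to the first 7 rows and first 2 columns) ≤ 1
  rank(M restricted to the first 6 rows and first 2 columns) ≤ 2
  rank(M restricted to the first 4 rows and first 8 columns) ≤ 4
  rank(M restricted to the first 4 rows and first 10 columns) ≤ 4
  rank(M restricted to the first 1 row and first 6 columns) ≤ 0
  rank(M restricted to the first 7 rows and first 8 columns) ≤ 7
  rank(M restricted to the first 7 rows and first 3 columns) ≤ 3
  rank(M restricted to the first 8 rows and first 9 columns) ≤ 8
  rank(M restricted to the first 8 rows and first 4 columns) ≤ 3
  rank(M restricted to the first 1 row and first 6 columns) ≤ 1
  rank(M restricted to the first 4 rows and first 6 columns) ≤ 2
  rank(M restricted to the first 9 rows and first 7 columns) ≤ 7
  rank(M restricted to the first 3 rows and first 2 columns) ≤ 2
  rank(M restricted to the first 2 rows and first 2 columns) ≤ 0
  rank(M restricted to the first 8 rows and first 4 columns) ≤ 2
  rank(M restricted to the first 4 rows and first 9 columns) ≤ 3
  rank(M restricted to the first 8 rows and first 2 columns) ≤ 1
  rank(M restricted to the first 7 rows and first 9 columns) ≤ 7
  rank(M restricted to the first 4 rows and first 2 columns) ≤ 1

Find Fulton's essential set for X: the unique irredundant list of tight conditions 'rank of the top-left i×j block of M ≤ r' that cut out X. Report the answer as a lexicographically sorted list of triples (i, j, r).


Recovering R(i,j) via the rank-extension bound from the 19 conditions:

  R[1]: 0, 0, 0, 0, 0, 0, 1, 1, 1, 1
  R[2]: 0, 0, 1, 1, 1, 1, 2, 2, 2, 2
  R[3]: 1, 1, 2, 2, 2, 2, 3, 3, 3, 3
  R[4]: 1, 1, 2, 2, 2, 2, 3, 3, 3, 4
  R[5]: 1, 1, 2, 2, 3, 3, 4, 4, 4, 5
  R[6]: 1, 1, 2, 2, 3, 4, 5, 5, 5, 6
  R[7]: 1, 1, 2, 2, 3, 4, 5, 6, 6, 7
  R[8]: 1, 1, 2, 2, 3, 4, 5, 6, 7, 8
  R[9]: 1, 2, 3, 3, 4, 5, 6, 7, 8, 9
  R[10]: 1, 2, 3, 4, 5, 6, 7, 8, 9, 10

giving w = (7, 3, 1, 10, 5, 6, 8, 9, 2, 4) via Δ²R.

|D(w)|=22, |Ess(w)|=6:

[(1, 6, 0), (2, 2, 0), (4, 6, 2), (4, 9, 3), (8, 2, 1), (8, 4, 2)]
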